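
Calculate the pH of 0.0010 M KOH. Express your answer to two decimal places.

pH = 11.00

KOH is a strong base; [OH-] = 0.001 M.
pOH = -log(0.001) = 3.00
pH = 14.00 - 3.00 = 11.00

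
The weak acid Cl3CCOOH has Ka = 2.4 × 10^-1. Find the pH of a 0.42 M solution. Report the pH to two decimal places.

pH = 0.66

Cl3CCOOH ⇌ Cl3CCOO- + H+
Ka = [H+]²/(0.42 − [H+]) = 2.4 × 10^-1
The 5% rule fails; solving [H+]² + Ka·[H+] − Ka·C₀ = 0 exactly:
[H+] = [−0.24 + √(0.24² + 0.403)]/2 = 2.19 × 10^-1 M
pH = −log(2.19 × 10^-1) = 0.66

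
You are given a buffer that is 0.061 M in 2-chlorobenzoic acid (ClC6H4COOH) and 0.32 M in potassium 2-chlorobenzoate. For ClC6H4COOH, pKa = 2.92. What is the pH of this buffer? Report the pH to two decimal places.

pH = 3.64

Using pH = pKa + log([base]/[acid]) with [base]/[acid] = 0.32/0.061:
pH = 2.92 + (+0.720) = 3.64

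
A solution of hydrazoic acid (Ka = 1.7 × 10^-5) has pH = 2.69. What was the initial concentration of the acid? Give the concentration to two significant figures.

[H+] = 10^(-2.69) = 2.04 × 10^-3 M = x
Ka = x²/(C₀ − x) ⇒ C₀ = x + x²/Ka
C₀ = 2.04 × 10^-3 + (2.04 × 10^-3)²/(1.7 × 10^-5) = 2.47 × 10^-1 M

C₀ = 2.5 × 10^-1 M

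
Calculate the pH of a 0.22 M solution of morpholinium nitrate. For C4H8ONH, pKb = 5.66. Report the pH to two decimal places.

C4H8ONH2+ is the conjugate acid of the weak base C4H8ONH.
Kb = 10^(−5.66) = 2.19 × 10^-6
Ka = Kw/Kb = 1.0×10^-14 / 2.19 × 10^-6 = 4.57 × 10^-9
Ka = [H+]²/(0.22 − [H+]) = 4.57 × 10^-9
Since Ka ≪ C₀, [H+] ≈ √(Ka·C₀) = 3.17 × 10^-5 M.
Check: 0.014% ionized — well under 5%, approximation valid.
pH = −log[H+] = −log(3.17 × 10^-5) = 4.50

pH = 4.50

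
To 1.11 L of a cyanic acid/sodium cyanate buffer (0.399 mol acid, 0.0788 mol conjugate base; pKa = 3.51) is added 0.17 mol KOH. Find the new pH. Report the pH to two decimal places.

pH = 3.55

OH- converts HOCN to OCN-: HOCN → 0.229 mol, OCN- → 0.249 mol.
pH = pKa + log(n_OCN-/n_HOCN) = 3.51 + log(0.249/0.229) = 3.51 + (+0.036)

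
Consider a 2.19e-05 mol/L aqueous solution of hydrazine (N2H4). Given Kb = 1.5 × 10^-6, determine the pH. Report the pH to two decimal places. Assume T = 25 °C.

N2H4 + H2O ⇌ N2H5+ + OH-
From the ICE table, Kb = [OH-]²/(2.19e-05 − [OH-]) = 1.5 × 10^-6.
The 5% rule fails; solving [OH-]² + Kb·[OH-] − Kb·C₀ = 0 exactly:
[OH-] = [−1.5e-06 + √(1.5e-06² + 1.31e-10)]/2 = 5.03 × 10^-6 M
pOH = 5.30, so pH = 14.00 − pOH = 8.70

pH = 8.70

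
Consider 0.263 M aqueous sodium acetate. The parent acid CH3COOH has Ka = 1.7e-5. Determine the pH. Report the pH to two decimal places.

pH = 9.09

CH3COO- is the conjugate base of the weak acid CH3COOH.
Kb = Kw/Ka = 1.0×10^-14 / 1.7 × 10^-5 = 5.88 × 10^-10
From the ICE table, Kb = [OH-]²/(0.263 − [OH-]) = 5.88 × 10^-10.
Since Kb ≪ C₀, [OH-] ≈ √(Kb·C₀) = 1.24 × 10^-5 M.
Check: 0.0047% ionized — well under 5%, approximation valid.
pOH = 4.91, so pH = 14.00 − pOH = 9.09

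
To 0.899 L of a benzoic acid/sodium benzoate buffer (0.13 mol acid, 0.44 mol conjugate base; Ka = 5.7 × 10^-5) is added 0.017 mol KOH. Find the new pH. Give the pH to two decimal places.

OH- converts C6H5COOH to C6H5COO-: C6H5COOH → 0.113 mol, C6H5COO- → 0.457 mol.
pKa = −log(5.7 × 10^-5) = 4.244
pH = pKa + log(n_C6H5COO-/n_C6H5COOH) = 4.244 + log(0.457/0.113) = 4.244 + (+0.607)

pH = 4.85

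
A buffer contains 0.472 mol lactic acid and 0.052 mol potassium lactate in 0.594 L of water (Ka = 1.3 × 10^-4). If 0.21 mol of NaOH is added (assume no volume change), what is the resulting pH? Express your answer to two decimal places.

pH = 3.89

OH- converts CH3CH(OH)COOH to CH3CH(OH)COO-: CH3CH(OH)COOH → 0.262 mol, CH3CH(OH)COO- → 0.262 mol.
pKa = −log(1.3 × 10^-4) = 3.886
pH = pKa + log([A⁻]/[HA]) = 3.886 + log(0.262/0.262) = 3.886 +0.000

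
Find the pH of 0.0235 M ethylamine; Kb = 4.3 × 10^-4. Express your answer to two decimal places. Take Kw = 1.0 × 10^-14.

C2H5NH2 + H2O ⇌ C2H5NH3+ + OH-
Kb = x²/(0.0235 − x) = 4.3 × 10^-4
x is not negligible relative to C₀; solve x² + 0.00043·x − 1.01e-05 = 0.
x = (−Kb + √(Kb² + 4·Kb·C₀))/2 = 2.97 × 10^-3 M
pOH = 2.53, so pH = 14.00 − pOH = 11.47

pH = 11.47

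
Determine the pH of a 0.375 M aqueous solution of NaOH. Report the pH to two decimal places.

pH = 13.57

NaOH is a strong base; [OH-] = 0.375 M.
pOH = -log(0.375) = 0.43
pH = 14.00 - 0.43 = 13.57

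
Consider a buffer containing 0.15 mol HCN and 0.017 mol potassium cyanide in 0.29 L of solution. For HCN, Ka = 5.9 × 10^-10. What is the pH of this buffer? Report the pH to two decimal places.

pH = 8.28

pKa = −log(5.9 × 10^-10) = 9.229
pH = pKa + log([A⁻]/[HA]) = 9.229 + log(0.017/0.15)
pH = 9.229 + (-0.946) = 8.28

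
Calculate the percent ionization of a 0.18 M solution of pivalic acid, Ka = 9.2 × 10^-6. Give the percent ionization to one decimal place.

(CH3)3CCOOH ⇌ (CH3)3CCOO- + H+; let x = [H+] at equilibrium.
x ≈ √(Ka·C₀) = √(9.2 × 10^-6 × 0.18) = 1.29 × 10^-3 M
% ionization = x/C₀ × 100% = 1.29 × 10^-3/0.18 × 100% = 0.7%

0.7%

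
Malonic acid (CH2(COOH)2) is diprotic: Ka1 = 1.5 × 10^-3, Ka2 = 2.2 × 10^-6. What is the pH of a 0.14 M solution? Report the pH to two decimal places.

pH = 1.86

Since Ka1 ≫ Ka2, the first ionization dominates [H+].
Ka1 = x²/(0.14 − x) = 1.5 × 10^-3
Solving the quadratic: x = (−Ka1 + √(Ka1² + 4·Ka1·C₀))/2 = 1.38 × 10^-2 M
pH = −log(1.38 × 10^-2) = 1.86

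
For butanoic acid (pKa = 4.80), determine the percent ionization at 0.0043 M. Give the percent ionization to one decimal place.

5.9%

CH3(CH2)2COOH ⇌ CH3(CH2)2COO- + H+; let x = [H+] at equilibrium.
Ka = 10^(−4.80) = 1.58 × 10^-5
Solve x² + 1.58e-05x − 6.79e-08 = 0 → x = 2.53 × 10^-4 M
% ionization = x/C₀ × 100% = 2.53 × 10^-4/0.0043 × 100% = 5.9%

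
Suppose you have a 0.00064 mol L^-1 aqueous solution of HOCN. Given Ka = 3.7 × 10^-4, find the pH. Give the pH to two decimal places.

pH = 3.47

HOCN ⇌ OCN- + H+
Let x = [H+] at equilibrium. Ka = x²/(0.00064 − x).
Here C₀/Ka ≈ 1.73, so the small-x approximation fails. Use the quadratic:
x = (−Ka + √(Ka² + 4·Ka·C₀))/2 = 3.36 × 10^-4 M
pH = −log(3.36 × 10^-4) = 3.47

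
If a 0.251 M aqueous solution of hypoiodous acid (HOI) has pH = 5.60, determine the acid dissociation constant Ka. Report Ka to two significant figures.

[H+] = 10^(-5.60) = 2.51 × 10^-6 M
At equilibrium [HA] = 0.251 − 2.51 × 10^-6 = 2.51 × 10^-1 M
Ka = [H+][A-]/[HA] = (2.51 × 10^-6)² / 2.51 × 10^-1 = 2.5 × 10^-11

Ka = 2.5 × 10^-11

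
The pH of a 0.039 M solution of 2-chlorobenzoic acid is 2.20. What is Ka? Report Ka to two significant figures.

Ka = 1.2 × 10^-3

[H+] = 10^(-2.20) = 6.31 × 10^-3 M
At equilibrium [HA] = 0.039 − 6.31 × 10^-3 = 3.27 × 10^-2 M
Ka = [H+][A-]/[HA] = (6.31 × 10^-3)² / 3.27 × 10^-2 = 1.2 × 10^-3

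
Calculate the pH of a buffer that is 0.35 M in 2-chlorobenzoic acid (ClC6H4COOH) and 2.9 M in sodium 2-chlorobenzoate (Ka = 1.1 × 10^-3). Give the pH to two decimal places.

pKa = −log(1.1 × 10^-3) = 2.959
Using pH = pKa + log([base]/[acid]) with [base]/[acid] = 2.9/0.35:
pH = 2.959 + (+0.918) = 3.88

pH = 3.88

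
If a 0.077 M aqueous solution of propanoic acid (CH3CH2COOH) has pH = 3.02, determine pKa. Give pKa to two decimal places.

[H+] = 10^(-3.02) = 9.55 × 10^-4 M
At equilibrium [HA] = 0.077 − 9.55 × 10^-4 = 7.60 × 10^-2 M
Ka = [H+][A-]/[HA] = (9.55 × 10^-4)² / 7.60 × 10^-2 = 1.20 × 10^-5
pKa = -log(1.20 × 10^-5) = 4.92

pKa = 4.92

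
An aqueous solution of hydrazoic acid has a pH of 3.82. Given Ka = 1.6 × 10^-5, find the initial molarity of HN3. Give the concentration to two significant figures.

C₀ = 1.6 × 10^-3 M

[H+] = 10^(-3.82) = 1.51 × 10^-4 M = x
Ka = x²/(C₀ − x) ⇒ C₀ = x + x²/Ka
C₀ = 1.51 × 10^-4 + (1.51 × 10^-4)²/(1.6 × 10^-5) = 1.58 × 10^-3 M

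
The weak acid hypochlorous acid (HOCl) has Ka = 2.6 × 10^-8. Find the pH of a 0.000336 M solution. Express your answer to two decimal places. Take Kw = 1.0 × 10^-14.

HOCl ⇌ OCl- + H+
Ka = x²/(0.000336 − x) = 2.6 × 10^-8
Since Ka ≪ C₀, x ≈ √(Ka·C₀) = 2.96 × 10^-6 M.
(x/C₀ = 0.88% < 5%, so the approximation holds.)
pH = −log(2.96 × 10^-6) = 5.53

pH = 5.53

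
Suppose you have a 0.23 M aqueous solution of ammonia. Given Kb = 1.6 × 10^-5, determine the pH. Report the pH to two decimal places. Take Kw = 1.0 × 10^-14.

pH = 11.28

NH3 + H2O ⇌ NH4+ + OH-
Let x = [OH-] at equilibrium. Kb = x²/(0.23 − x).
Assume x ≪ 0.23: x ≈ √(1.6 × 10^-5 × 0.23) = 1.92 × 10^-3 M
pOH = 2.72, so pH = 14.00 − pOH = 11.28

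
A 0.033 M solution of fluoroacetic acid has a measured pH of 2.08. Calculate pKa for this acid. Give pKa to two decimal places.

[H+] = 10^(-2.08) = 8.32 × 10^-3 M
At equilibrium [HA] = 0.033 − 8.32 × 10^-3 = 2.47 × 10^-2 M
Ka = [H+][A-]/[HA] = (8.32 × 10^-3)² / 2.47 × 10^-2 = 2.80 × 10^-3
pKa = -log(2.80 × 10^-3) = 2.55

pKa = 2.55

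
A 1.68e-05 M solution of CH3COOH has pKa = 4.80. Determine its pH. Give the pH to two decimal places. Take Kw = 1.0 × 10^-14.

CH3COOH ⇌ CH3COO- + H+
Ka = 10^(−4.80) = 1.58 × 10^-5
From the ICE table, Ka = [H+]²/(1.68e-05 − [H+]) = 1.58 × 10^-5.
[H+] is not negligible relative to C₀; solve [H+]² + 1.58e-05·[H+] − 2.65e-10 = 0.
[H+] = [−1.58e-05 + √(1.58e-05² + 1.06e-09)]/2 = 1.02 × 10^-5 M
pH = −log(1.02 × 10^-5) = 4.99

pH = 4.99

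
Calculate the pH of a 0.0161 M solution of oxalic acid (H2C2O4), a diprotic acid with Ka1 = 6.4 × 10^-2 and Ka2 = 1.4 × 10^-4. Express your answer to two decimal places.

Ka1 ≫ Ka2, so treat the first dissociation as the only significant source of H+.
Ka1 = x²/(0.0161 − x) = 6.4 × 10^-2
Solving the quadratic: x = (−Ka1 + √(Ka1² + 4·Ka1·C₀))/2 = 1.33 × 10^-2 M
pH = −log(1.33 × 10^-2) = 1.88

pH = 1.88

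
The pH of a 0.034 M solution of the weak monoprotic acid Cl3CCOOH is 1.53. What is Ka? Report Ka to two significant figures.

[H+] = 10^(-1.53) = 2.95 × 10^-2 M
At equilibrium [HA] = 0.034 − 2.95 × 10^-2 = 4.50 × 10^-3 M
Ka = [H+][A-]/[HA] = (2.95 × 10^-2)² / 4.50 × 10^-3 = 1.9 × 10^-1

Ka = 1.9 × 10^-1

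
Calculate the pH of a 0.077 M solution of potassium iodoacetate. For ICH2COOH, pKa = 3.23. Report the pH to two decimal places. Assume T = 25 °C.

pH = 8.06

ICH2COO- is the conjugate base of the weak acid ICH2COOH.
Ka = 10^(−3.23) = 5.89 × 10^-4
Kb = Kw/Ka = 1.0×10^-14 / 5.89 × 10^-4 = 1.70 × 10^-11
Kb = [OH-]²/(0.077 − [OH-]) = 1.70 × 10^-11
Neglecting [OH-] in the denominator: [OH-] = √(1.70 × 10^-11 × 0.077) = 1.14 × 10^-6 M
Check: 0.0015% ionized — well under 5%, approximation valid.
pOH = 5.94, so pH = 14.00 − pOH = 8.06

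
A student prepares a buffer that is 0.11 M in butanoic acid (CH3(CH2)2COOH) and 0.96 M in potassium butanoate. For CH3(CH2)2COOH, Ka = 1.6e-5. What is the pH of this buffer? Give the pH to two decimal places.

pH = 5.74

pKa = −log(1.6 × 10^-5) = 4.796
pH = pKa + log([A⁻]/[HA]) = 4.796 + log(0.96/0.11)
pH = 4.796 + (+0.941) = 5.74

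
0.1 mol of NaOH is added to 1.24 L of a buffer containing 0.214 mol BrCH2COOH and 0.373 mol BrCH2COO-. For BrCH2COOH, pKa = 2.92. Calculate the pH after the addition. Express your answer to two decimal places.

pH = 3.54

OH- converts BrCH2COOH to BrCH2COO-: BrCH2COOH → 0.114 mol, BrCH2COO- → 0.473 mol.
Henderson–Hasselbalch with mole ratio 0.473/0.114: pH = 2.92 + (+0.618)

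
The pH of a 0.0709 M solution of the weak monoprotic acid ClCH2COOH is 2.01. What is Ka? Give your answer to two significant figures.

[H+] = 10^(-2.01) = 9.77 × 10^-3 M
At equilibrium [HA] = 0.0709 − 9.77 × 10^-3 = 6.11 × 10^-2 M
Ka = [H+][A-]/[HA] = (9.77 × 10^-3)² / 6.11 × 10^-2 = 1.6 × 10^-3

Ka = 1.6 × 10^-3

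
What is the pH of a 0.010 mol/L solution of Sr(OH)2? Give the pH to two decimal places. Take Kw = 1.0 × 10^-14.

pH = 12.30

Sr(OH)2 is a strong base (each formula unit releases 2 OH-); [OH-] = 0.02 M.
pOH = -log(0.02) = 1.70
pH = 14.00 - 1.70 = 12.30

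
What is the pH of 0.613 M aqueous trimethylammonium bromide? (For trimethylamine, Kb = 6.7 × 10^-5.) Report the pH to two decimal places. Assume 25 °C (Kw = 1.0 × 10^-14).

(CH3)3NH+ is the conjugate acid of the weak base (CH3)3N.
Ka = Kw/Kb = 1.0×10^-14 / 6.7 × 10^-5 = 1.49 × 10^-10
Ka = x²/(0.613 − x) = 1.49 × 10^-10
Neglecting x in the denominator: x = √(1.49 × 10^-10 × 0.613) = 9.56 × 10^-6 M
pH = −log[H+] = −log(9.56 × 10^-6) = 5.02

pH = 5.02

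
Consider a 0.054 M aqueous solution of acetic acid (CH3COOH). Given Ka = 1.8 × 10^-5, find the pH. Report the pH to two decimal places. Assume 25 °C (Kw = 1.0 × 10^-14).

CH3COOH ⇌ CH3COO- + H+
Ka = [H+]²/(0.054 − [H+]) = 1.8 × 10^-5
Since Ka ≪ C₀, [H+] ≈ √(Ka·C₀) = 9.86 × 10^-4 M.
([H+]/C₀ = 1.8% < 5%, so the approximation holds.)
pH = −log[H+] = −log(9.86 × 10^-4) = 3.01

pH = 3.01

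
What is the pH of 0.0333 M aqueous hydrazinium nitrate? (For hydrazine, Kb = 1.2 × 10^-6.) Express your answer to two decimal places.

pH = 4.78

N2H5+ is the conjugate acid of the weak base N2H4.
Ka = Kw/Kb = 1.0×10^-14 / 1.2 × 10^-6 = 8.33 × 10^-9
Ka = [H+]²/(0.0333 − [H+]) = 8.33 × 10^-9
Neglecting [H+] in the denominator: [H+] = √(8.33 × 10^-9 × 0.0333) = 1.67 × 10^-5 M
([H+]/C₀ = 0.05% < 5%, so the approximation holds.)
pH = −log(1.67 × 10^-5) = 4.78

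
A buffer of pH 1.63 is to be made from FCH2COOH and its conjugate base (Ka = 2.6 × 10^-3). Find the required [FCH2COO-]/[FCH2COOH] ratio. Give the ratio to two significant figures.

pKa = -log(2.6 × 10^-3) = 2.585
pH = pKa + log(r) ⇒ log(r) = 1.63 − 2.585 = -0.955
r = [FCH2COO-]/[FCH2COOH] = 10^(-0.955) = 0.111

ratio = 0.11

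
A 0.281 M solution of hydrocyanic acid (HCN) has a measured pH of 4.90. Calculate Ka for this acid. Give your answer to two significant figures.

[H+] = 10^(-4.90) = 1.26 × 10^-5 M
At equilibrium [HA] = 0.281 − 1.26 × 10^-5 = 2.81 × 10^-1 M
Ka = [H+][A-]/[HA] = (1.26 × 10^-5)² / 2.81 × 10^-1 = 5.6 × 10^-10

Ka = 5.6 × 10^-10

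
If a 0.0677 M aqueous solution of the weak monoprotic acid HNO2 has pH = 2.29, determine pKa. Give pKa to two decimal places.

pKa = 3.38

[H+] = 10^(-2.29) = 5.13 × 10^-3 M
At equilibrium [HA] = 0.0677 − 5.13 × 10^-3 = 6.26 × 10^-2 M
Ka = [H+][A-]/[HA] = (5.13 × 10^-3)² / 6.26 × 10^-2 = 4.20 × 10^-4
pKa = -log(4.20 × 10^-4) = 3.38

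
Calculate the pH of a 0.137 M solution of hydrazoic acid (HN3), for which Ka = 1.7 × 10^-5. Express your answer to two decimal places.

HN3 ⇌ N3- + H+
From the ICE table, Ka = x²/(0.137 − x) = 1.7 × 10^-5.
Assume x ≪ 0.137: x ≈ √(1.7 × 10^-5 × 0.137) = 1.53 × 10^-3 M
Check: 1.1% ionized — well under 5%, approximation valid.
pH = −log[H+] = −log(1.53 × 10^-3) = 2.82

pH = 2.82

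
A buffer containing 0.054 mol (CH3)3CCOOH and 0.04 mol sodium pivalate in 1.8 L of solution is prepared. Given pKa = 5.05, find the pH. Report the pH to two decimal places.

pH = pKa + log([A⁻]/[HA]) = 5.05 + log(0.04/0.054)
pH = 5.05 + (-0.130) = 4.92

pH = 4.92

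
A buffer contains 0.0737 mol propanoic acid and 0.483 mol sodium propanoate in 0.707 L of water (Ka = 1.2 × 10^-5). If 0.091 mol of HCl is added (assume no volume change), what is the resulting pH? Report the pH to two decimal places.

After neutralization: n(CH3CH2COOH) = 0.165 mol, n(CH3CH2COO-) = 0.392 mol.
pKa = −log(1.2 × 10^-5) = 4.921
pH = pKa + log(n_CH3CH2COO-/n_CH3CH2COOH) = 4.921 + log(0.392/0.165) = 4.921 + (+0.376)

pH = 5.30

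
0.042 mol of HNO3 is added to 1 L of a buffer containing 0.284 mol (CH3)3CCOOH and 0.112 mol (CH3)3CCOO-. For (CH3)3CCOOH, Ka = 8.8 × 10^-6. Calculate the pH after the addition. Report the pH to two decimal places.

After neutralization: n((CH3)3CCOOH) = 0.326 mol, n((CH3)3CCOO-) = 0.07 mol.
pKa = −log(8.8 × 10^-6) = 5.056
pH = pKa + log(n_(CH3)3CCOO-/n_(CH3)3CCOOH) = 5.056 + log(0.07/0.326) = 5.056 + (-0.668)

pH = 4.39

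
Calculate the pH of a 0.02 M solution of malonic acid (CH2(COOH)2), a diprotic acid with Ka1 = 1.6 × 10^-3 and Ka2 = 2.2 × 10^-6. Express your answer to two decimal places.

pH = 2.31

Ka1 ≫ Ka2, so treat the first dissociation as the only significant source of H+.
Ka1 = x²/(0.02 − x) = 1.6 × 10^-3
Solving the quadratic: x = (−Ka1 + √(Ka1² + 4·Ka1·C₀))/2 = 4.91 × 10^-3 M
pH = −log(4.91 × 10^-3) = 2.31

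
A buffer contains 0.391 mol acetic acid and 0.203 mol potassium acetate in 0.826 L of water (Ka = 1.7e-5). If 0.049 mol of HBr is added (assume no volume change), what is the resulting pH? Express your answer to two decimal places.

After neutralization: n(CH3COOH) = 0.44 mol, n(CH3COO-) = 0.154 mol.
pKa = −log(1.7 × 10^-5) = 4.770
pH = pKa + log(n_CH3COO-/n_CH3COOH) = 4.770 + log(0.154/0.44) = 4.770 + (-0.456)

pH = 4.31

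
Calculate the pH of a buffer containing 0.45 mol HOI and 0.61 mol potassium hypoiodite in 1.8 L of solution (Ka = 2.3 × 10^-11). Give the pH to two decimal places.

pKa = −log(2.3 × 10^-11) = 10.638
Using pH = pKa + log([base]/[acid]) with [base]/[acid] = 0.61/0.45:
pH = 10.638 + (+0.132) = 10.77

pH = 10.77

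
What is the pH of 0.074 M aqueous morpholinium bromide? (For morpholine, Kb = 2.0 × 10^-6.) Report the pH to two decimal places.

pH = 4.72

C4H8ONH2+ is the conjugate acid of the weak base C4H8ONH.
Ka = Kw/Kb = 1.0×10^-14 / 2.0 × 10^-6 = 5.00 × 10^-9
Ka = [H+]²/(0.074 − [H+]) = 5.00 × 10^-9
Since Ka ≪ C₀, [H+] ≈ √(Ka·C₀) = 1.92 × 10^-5 M.
([H+]/C₀ = 0.026% < 5%, so the approximation holds.)
pH = −log(1.92 × 10^-5) = 4.72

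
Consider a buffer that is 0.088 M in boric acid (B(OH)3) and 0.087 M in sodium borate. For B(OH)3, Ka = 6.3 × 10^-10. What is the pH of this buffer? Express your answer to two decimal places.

pH = 9.20

pKa = −log(6.3 × 10^-10) = 9.201
pH = pKa + log([A⁻]/[HA]) = 9.201 + log(0.087/0.088)
pH = 9.201 + (-0.005) = 9.20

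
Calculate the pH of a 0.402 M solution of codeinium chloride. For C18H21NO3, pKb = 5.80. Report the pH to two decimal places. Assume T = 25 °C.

pH = 4.30

C18H22NO3+ is the conjugate acid of the weak base C18H21NO3.
Kb = 10^(−5.80) = 1.58 × 10^-6
Ka = Kw/Kb = 1.0×10^-14 / 1.58 × 10^-6 = 6.33 × 10^-9
Ka = x²/(0.402 − x) = 6.33 × 10^-9
Since Ka ≪ C₀, x ≈ √(Ka·C₀) = 5.04 × 10^-5 M.
Check: 0.013% ionized — well under 5%, approximation valid.
pH = −log(5.04 × 10^-5) = 4.30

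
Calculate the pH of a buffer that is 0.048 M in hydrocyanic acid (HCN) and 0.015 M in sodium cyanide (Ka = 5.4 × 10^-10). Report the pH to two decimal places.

pH = 8.76

pKa = −log(5.4 × 10^-10) = 9.268
Using pH = pKa + log([base]/[acid]) with [base]/[acid] = 0.015/0.048:
pH = 9.268 + (-0.505) = 8.76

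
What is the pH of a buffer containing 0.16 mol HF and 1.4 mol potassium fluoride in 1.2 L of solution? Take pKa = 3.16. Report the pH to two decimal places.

Henderson–Hasselbalch: pH = pKa + log([F-]/[HF]) = 3.16 + log(1.4/0.16)
pH = 3.16 + (+0.942) = 4.10

pH = 4.10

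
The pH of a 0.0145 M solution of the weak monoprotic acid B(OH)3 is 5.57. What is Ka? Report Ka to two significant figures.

Ka = 5.0 × 10^-10

[H+] = 10^(-5.57) = 2.69 × 10^-6 M
At equilibrium [HA] = 0.0145 − 2.69 × 10^-6 = 1.45 × 10^-2 M
Ka = [H+][A-]/[HA] = (2.69 × 10^-6)² / 1.45 × 10^-2 = 5.0 × 10^-10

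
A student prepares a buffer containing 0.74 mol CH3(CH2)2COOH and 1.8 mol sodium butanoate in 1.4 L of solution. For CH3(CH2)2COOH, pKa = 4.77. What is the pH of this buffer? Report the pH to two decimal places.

pH = 5.16

pH = pKa + log([A⁻]/[HA]) = 4.77 + log(1.8/0.74)
pH = 4.77 + (+0.386) = 5.16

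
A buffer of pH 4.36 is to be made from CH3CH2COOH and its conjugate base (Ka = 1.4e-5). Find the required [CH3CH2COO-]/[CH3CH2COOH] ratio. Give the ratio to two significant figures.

ratio = 0.32

pKa = -log(1.4 × 10^-5) = 4.854
pH = pKa + log(r) ⇒ log(r) = 4.36 − 4.854 = -0.494
r = [CH3CH2COO-]/[CH3CH2COOH] = 10^(-0.494) = 0.321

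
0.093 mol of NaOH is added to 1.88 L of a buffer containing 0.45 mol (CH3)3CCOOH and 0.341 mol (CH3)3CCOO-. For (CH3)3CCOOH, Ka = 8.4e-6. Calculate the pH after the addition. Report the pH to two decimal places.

pH = 5.16

After neutralization: n((CH3)3CCOOH) = 0.357 mol, n((CH3)3CCOO-) = 0.434 mol.
pKa = −log(8.4 × 10^-6) = 5.076
pH = pKa + log([A⁻]/[HA]) = 5.076 + log(0.434/0.357) = 5.076 +0.085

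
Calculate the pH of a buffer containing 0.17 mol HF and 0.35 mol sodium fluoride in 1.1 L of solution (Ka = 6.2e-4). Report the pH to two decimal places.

pKa = −log(6.2 × 10^-4) = 3.208
Using pH = pKa + log([base]/[acid]) with [base]/[acid] = 0.35/0.17:
pH = 3.208 + (+0.314) = 3.52

pH = 3.52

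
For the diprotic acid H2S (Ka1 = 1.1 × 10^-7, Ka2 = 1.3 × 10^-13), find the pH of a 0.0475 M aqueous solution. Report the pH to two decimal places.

pH = 4.14

Since Ka1 ≫ Ka2, the first ionization dominates [H+].
Ka1 = x²/(0.0475 − x) = 1.1 × 10^-7
x ≈ √(1.1 × 10^-7 × 0.0475) = 7.23 × 10^-5 M
pH = −log(7.23 × 10^-5) = 4.14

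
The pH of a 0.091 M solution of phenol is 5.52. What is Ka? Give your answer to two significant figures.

Ka = 1.0 × 10^-10

[H+] = 10^(-5.52) = 3.02 × 10^-6 M
At equilibrium [HA] = 0.091 − 3.02 × 10^-6 = 9.10 × 10^-2 M
Ka = [H+][A-]/[HA] = (3.02 × 10^-6)² / 9.10 × 10^-2 = 1.0 × 10^-10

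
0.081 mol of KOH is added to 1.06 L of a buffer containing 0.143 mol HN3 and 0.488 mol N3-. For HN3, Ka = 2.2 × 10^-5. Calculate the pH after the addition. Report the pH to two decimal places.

pH = 5.62

After neutralization: n(HN3) = 0.062 mol, n(N3-) = 0.569 mol.
pKa = −log(2.2 × 10^-5) = 4.658
pH = pKa + log([A⁻]/[HA]) = 4.658 + log(0.569/0.062) = 4.658 +0.963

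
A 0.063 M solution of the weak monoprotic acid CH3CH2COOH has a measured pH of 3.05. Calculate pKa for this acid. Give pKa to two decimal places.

pKa = 4.89

[H+] = 10^(-3.05) = 8.91 × 10^-4 M
At equilibrium [HA] = 0.063 − 8.91 × 10^-4 = 6.21 × 10^-2 M
Ka = [H+][A-]/[HA] = (8.91 × 10^-4)² / 6.21 × 10^-2 = 1.28 × 10^-5
pKa = -log(1.28 × 10^-5) = 4.89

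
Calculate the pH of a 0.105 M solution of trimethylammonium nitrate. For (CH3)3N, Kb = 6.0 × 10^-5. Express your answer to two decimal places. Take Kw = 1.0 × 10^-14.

pH = 5.38

(CH3)3NH+ is the conjugate acid of the weak base (CH3)3N.
Ka = Kw/Kb = 1.0×10^-14 / 6.0 × 10^-5 = 1.67 × 10^-10
From the ICE table, Ka = x²/(0.105 − x) = 1.67 × 10^-10.
Since Ka ≪ C₀, x ≈ √(Ka·C₀) = 4.19 × 10^-6 M.
pH = −log(4.19 × 10^-6) = 5.38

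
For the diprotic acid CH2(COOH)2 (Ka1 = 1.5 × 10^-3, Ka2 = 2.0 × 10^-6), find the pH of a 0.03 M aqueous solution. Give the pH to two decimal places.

Since Ka1 ≫ Ka2, the first ionization dominates [H+].
Ka1 = x²/(0.03 − x) = 1.5 × 10^-3
Solving the quadratic: x = (−Ka1 + √(Ka1² + 4·Ka1·C₀))/2 = 6.00 × 10^-3 M
pH = −log(6.00 × 10^-3) = 2.22

pH = 2.22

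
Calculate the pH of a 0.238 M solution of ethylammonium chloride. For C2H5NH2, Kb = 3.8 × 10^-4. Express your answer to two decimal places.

C2H5NH3+ is the conjugate acid of the weak base C2H5NH2.
Ka = Kw/Kb = 1.0×10^-14 / 3.8 × 10^-4 = 2.63 × 10^-11
Let x = [H+] at equilibrium. Ka = x²/(0.238 − x).
Since Ka ≪ C₀, x ≈ √(Ka·C₀) = 2.50 × 10^-6 M.
pH = −log(2.50 × 10^-6) = 5.60

pH = 5.60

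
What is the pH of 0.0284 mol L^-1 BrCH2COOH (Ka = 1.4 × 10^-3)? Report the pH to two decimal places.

BrCH2COOH ⇌ BrCH2COO- + H+
Ka = [H+]²/(0.0284 − [H+]) = 1.4 × 10^-3
The 5% rule fails; solving [H+]² + Ka·[H+] − Ka·C₀ = 0 exactly:
[H+] = (−Ka + √(Ka² + 4·Ka·C₀))/2 = 5.64 × 10^-3 M
pH = −log(5.64 × 10^-3) = 2.25

pH = 2.25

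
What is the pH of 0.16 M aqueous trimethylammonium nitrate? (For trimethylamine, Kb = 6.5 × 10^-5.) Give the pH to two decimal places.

pH = 5.30

(CH3)3NH+ is the conjugate acid of the weak base (CH3)3N.
Ka = Kw/Kb = 1.0×10^-14 / 6.5 × 10^-5 = 1.54 × 10^-10
Ka = [H+]²/(0.16 − [H+]) = 1.54 × 10^-10
Since Ka ≪ C₀, [H+] ≈ √(Ka·C₀) = 4.96 × 10^-6 M.
([H+]/C₀ = 0.0031% < 5%, so the approximation holds.)
pH = −log[H+] = −log(4.96 × 10^-6) = 5.30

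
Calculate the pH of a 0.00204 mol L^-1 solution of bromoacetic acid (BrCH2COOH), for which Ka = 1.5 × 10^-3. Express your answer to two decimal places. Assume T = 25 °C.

BrCH2COOH ⇌ BrCH2COO- + H+
From the ICE table, Ka = [H+]²/(0.00204 − [H+]) = 1.5 × 10^-3.
The 5% rule fails; solving [H+]² + Ka·[H+] − Ka·C₀ = 0 exactly:
[H+] = [−0.0015 + √(0.0015² + 1.22e-05)]/2 = 1.15 × 10^-3 M
pH = −log[H+] = −log(1.15 × 10^-3) = 2.94

pH = 2.94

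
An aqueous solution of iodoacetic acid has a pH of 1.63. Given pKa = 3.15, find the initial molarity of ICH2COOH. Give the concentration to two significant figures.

C₀ = 8.0 × 10^-1 M

[H+] = 10^(-1.63) = 2.34 × 10^-2 M = x
Ka = 10^(−3.15) = 7.08 × 10^-4
Ka = x²/(C₀ − x) ⇒ C₀ = x + x²/Ka
C₀ = 2.34 × 10^-2 + (2.34 × 10^-2)²/(7.08 × 10^-4) = 7.97 × 10^-1 M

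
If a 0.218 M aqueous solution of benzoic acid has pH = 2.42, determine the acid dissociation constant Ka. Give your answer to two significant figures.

Ka = 6.7 × 10^-5

[H+] = 10^(-2.42) = 3.80 × 10^-3 M
At equilibrium [HA] = 0.218 − 3.80 × 10^-3 = 2.14 × 10^-1 M
Ka = [H+][A-]/[HA] = (3.80 × 10^-3)² / 2.14 × 10^-1 = 6.7 × 10^-5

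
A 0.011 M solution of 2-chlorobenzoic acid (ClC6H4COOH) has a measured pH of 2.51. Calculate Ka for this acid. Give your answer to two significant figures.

[H+] = 10^(-2.51) = 3.09 × 10^-3 M
At equilibrium [HA] = 0.011 − 3.09 × 10^-3 = 7.91 × 10^-3 M
Ka = [H+][A-]/[HA] = (3.09 × 10^-3)² / 7.91 × 10^-3 = 1.2 × 10^-3

Ka = 1.2 × 10^-3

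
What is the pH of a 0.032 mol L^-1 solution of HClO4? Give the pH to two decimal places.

HClO4 is a strong acid and dissociates completely, so [H+] = 0.032 M.
pH = -log(0.032) = 1.49

pH = 1.49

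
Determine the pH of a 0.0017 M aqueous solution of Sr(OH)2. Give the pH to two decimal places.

Sr(OH)2 is a strong base (each formula unit releases 2 OH-); [OH-] = 0.0034 M.
pOH = -log(0.0034) = 2.47
pH = 14.00 - 2.47 = 11.53

pH = 11.53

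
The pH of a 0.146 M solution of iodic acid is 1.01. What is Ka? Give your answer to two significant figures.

Ka = 2.0 × 10^-1

[H+] = 10^(-1.01) = 9.77 × 10^-2 M
At equilibrium [HA] = 0.146 − 9.77 × 10^-2 = 4.83 × 10^-2 M
Ka = [H+][A-]/[HA] = (9.77 × 10^-2)² / 4.83 × 10^-2 = 2.0 × 10^-1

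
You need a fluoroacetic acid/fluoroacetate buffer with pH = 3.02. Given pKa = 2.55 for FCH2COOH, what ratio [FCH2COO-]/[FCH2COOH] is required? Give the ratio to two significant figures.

ratio = 3.0

pH = pKa + log(r) ⇒ log(r) = 3.02 − 2.55 = +0.47
r = [FCH2COO-]/[FCH2COOH] = 10^(+0.47) = 2.95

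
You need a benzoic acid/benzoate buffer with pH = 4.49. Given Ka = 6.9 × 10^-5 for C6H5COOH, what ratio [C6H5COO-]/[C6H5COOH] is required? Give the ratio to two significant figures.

pKa = -log(6.9 × 10^-5) = 4.161
pH = pKa + log(r) ⇒ log(r) = 4.49 − 4.161 = +0.329
r = [C6H5COO-]/[C6H5COOH] = 10^(+0.329) = 2.13

ratio = 2.1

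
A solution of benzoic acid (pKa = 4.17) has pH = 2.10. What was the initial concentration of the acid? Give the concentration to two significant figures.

C₀ = 9.4 × 10^-1 M

[H+] = 10^(-2.10) = 7.94 × 10^-3 M = x
Ka = 10^(−4.17) = 6.76 × 10^-5
Ka = x²/(C₀ − x) ⇒ C₀ = x + x²/Ka
C₀ = 7.94 × 10^-3 + (7.94 × 10^-3)²/(6.76 × 10^-5) = 9.41 × 10^-1 M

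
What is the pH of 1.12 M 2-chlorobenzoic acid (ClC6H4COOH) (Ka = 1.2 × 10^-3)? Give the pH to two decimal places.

pH = 1.44

ClC6H4COOH ⇌ ClC6H4COO- + H+
Let x = [H+] at equilibrium. Ka = x²/(1.12 − x).
Since Ka ≪ C₀, x ≈ √(Ka·C₀) = 3.67 × 10^-2 M.
pH = −log[H+] = −log(3.67 × 10^-2) = 1.44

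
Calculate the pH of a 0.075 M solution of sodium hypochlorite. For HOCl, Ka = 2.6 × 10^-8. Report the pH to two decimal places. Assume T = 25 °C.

OCl- is the conjugate base of the weak acid HOCl.
Kb = Kw/Ka = 1.0×10^-14 / 2.6 × 10^-8 = 3.85 × 10^-7
From the ICE table, Kb = x²/(0.075 − x) = 3.85 × 10^-7.
Since Kb ≪ C₀, x ≈ √(Kb·C₀) = 1.70 × 10^-4 M.
Check: 0.23% ionized — well under 5%, approximation valid.
pOH = 3.77, so pH = 14.00 − pOH = 10.23

pH = 10.23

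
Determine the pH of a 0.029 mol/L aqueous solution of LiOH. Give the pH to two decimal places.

pH = 12.46

LiOH is a strong base; [OH-] = 0.029 M.
pOH = -log(0.029) = 1.54
pH = 14.00 - 1.54 = 12.46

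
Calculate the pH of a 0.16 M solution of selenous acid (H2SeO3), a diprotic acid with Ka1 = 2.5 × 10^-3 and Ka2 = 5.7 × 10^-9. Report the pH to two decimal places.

Ka1 ≫ Ka2, so treat the first dissociation as the only significant source of H+.
Ka1 = x²/(0.16 − x) = 2.5 × 10^-3
Solving the quadratic: x = (−Ka1 + √(Ka1² + 4·Ka1·C₀))/2 = 1.88 × 10^-2 M
pH = −log(1.88 × 10^-2) = 1.73

pH = 1.73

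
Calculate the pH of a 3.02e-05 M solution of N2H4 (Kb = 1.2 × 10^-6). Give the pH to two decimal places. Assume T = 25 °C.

N2H4 + H2O ⇌ N2H5+ + OH-
Kb = x²/(3.02e-05 − x) = 1.2 × 10^-6
x is not negligible relative to C₀; solve x² + 1.2e-06·x − 3.62e-11 = 0.
x = [−1.2e-06 + √(1.2e-06² + 1.45e-10)]/2 = 5.45 × 10^-6 M
pOH = −log(5.45 × 10^-6) = 5.26; pH = 14.00 − 5.26 = 8.74

pH = 8.74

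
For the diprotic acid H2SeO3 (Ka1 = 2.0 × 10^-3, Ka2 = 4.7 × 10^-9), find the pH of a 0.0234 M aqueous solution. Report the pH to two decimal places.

Ka1 ≫ Ka2, so treat the first dissociation as the only significant source of H+.
Ka1 = x²/(0.0234 − x) = 2.0 × 10^-3
Solving the quadratic: x = (−Ka1 + √(Ka1² + 4·Ka1·C₀))/2 = 5.91 × 10^-3 M
pH = −log(5.91 × 10^-3) = 2.23

pH = 2.23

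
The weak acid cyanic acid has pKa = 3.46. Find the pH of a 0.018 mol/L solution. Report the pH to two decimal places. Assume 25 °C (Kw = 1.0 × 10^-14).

HOCN ⇌ OCN- + H+
Ka = 10^(−3.46) = 3.47 × 10^-4
From the ICE table, Ka = [H+]²/(0.018 − [H+]) = 3.47 × 10^-4.
[H+] is not negligible relative to C₀; solve [H+]² + 0.000347·[H+] − 6.25e-06 = 0.
[H+] = (−Ka + √(Ka² + 4·Ka·C₀))/2 = 2.33 × 10^-3 M
pH = −log[H+] = −log(2.33 × 10^-3) = 2.63

pH = 2.63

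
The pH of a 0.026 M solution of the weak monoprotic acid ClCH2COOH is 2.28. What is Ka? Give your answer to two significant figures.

Ka = 1.3 × 10^-3

[H+] = 10^(-2.28) = 5.25 × 10^-3 M
At equilibrium [HA] = 0.026 − 5.25 × 10^-3 = 2.07 × 10^-2 M
Ka = [H+][A-]/[HA] = (5.25 × 10^-3)² / 2.07 × 10^-2 = 1.3 × 10^-3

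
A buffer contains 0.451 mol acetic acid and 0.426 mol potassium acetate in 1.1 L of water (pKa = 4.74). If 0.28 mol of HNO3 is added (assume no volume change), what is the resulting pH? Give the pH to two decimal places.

pH = 4.04

Added H+ converts CH3COO- to CH3COOH: CH3COOH → 0.731 mol, CH3COO- → 0.146 mol.
pH = pKa + log(n_CH3COO-/n_CH3COOH) = 4.74 + log(0.146/0.731) = 4.74 + (-0.700)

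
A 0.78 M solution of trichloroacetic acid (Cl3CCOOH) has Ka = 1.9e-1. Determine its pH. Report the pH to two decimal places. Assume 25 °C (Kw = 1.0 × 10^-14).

pH = 0.52

Cl3CCOOH ⇌ Cl3CCOO- + H+
From the ICE table, Ka = [H+]²/(0.78 − [H+]) = 1.9 × 10^-1.
Here C₀/Ka ≈ 4.11, so the small-[H+] approximation fails. Use the quadratic:
[H+] = (−Ka + √(Ka² + 4·Ka·C₀))/2 = 3.02 × 10^-1 M
pH = −log[H+] = −log(3.02 × 10^-1) = 0.52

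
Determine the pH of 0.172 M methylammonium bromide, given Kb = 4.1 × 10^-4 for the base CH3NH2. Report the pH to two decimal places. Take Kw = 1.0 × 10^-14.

CH3NH3+ is the conjugate acid of the weak base CH3NH2.
Ka = Kw/Kb = 1.0×10^-14 / 4.1 × 10^-4 = 2.44 × 10^-11
Let x = [H+] at equilibrium. Ka = x²/(0.172 − x).
Assume x ≪ 0.172: x ≈ √(2.44 × 10^-11 × 0.172) = 2.05 × 10^-6 M
(x/C₀ = 0.0012% < 5%, so the approximation holds.)
pH = −log[H+] = −log(2.05 × 10^-6) = 5.69

pH = 5.69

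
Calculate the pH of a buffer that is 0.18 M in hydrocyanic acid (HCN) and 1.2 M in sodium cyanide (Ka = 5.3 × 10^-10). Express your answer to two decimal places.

pKa = −log(5.3 × 10^-10) = 9.276
pH = pKa + log([A⁻]/[HA]) = 9.276 + log(1.2/0.18)
pH = 9.276 + (+0.824) = 10.10

pH = 10.10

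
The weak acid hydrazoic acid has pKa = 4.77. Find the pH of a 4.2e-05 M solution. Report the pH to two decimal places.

HN3 ⇌ N3- + H+
Ka = 10^(−4.77) = 1.70 × 10^-5
From the ICE table, Ka = [H+]²/(4.2e-05 − [H+]) = 1.70 × 10^-5.
The 5% rule fails; solving [H+]² + Ka·[H+] − Ka·C₀ = 0 exactly:
[H+] = (−Ka + √(Ka² + 4·Ka·C₀))/2 = 1.95 × 10^-5 M
pH = −log(1.95 × 10^-5) = 4.71

pH = 4.71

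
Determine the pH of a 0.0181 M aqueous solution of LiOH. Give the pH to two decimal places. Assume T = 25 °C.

pH = 12.26

LiOH is a strong base; [OH-] = 0.0181 M.
pOH = -log(0.0181) = 1.74
pH = 14.00 - 1.74 = 12.26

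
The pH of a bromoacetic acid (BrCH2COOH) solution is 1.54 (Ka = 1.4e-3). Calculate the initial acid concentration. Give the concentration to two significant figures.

[H+] = 10^(-1.54) = 2.88 × 10^-2 M = x
Ka = x²/(C₀ − x) ⇒ C₀ = x + x²/Ka
C₀ = 2.88 × 10^-2 + (2.88 × 10^-2)²/(1.4 × 10^-3) = 6.21 × 10^-1 M

C₀ = 6.2 × 10^-1 M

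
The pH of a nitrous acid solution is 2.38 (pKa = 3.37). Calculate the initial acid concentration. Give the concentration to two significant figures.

[H+] = 10^(-2.38) = 4.17 × 10^-3 M = x
Ka = 10^(−3.37) = 4.27 × 10^-4
Ka = x²/(C₀ − x) ⇒ C₀ = x + x²/Ka
C₀ = 4.17 × 10^-3 + (4.17 × 10^-3)²/(4.27 × 10^-4) = 4.49 × 10^-2 M

C₀ = 4.5 × 10^-2 M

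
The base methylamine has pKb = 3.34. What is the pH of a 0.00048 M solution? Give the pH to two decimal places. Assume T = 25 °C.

pH = 10.47

CH3NH2 + H2O ⇌ CH3NH3+ + OH-
Kb = 10^(−3.34) = 4.57 × 10^-4
From the ICE table, Kb = x²/(0.00048 − x) = 4.57 × 10^-4.
x is not negligible relative to C₀; solve x² + 0.000457·x − 2.19e-07 = 0.
x = [−0.000457 + √(0.000457² + 8.77e-07)]/2 = 2.93 × 10^-4 M
pOH = −log(2.93 × 10^-4) = 3.53; pH = 14.00 − 3.53 = 10.47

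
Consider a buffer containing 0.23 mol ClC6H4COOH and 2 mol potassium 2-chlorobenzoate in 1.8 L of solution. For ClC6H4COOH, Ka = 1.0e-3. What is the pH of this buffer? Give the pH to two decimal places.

pKa = −log(1.0 × 10^-3) = 3.000
Henderson–Hasselbalch: pH = pKa + log([ClC6H4COO-]/[ClC6H4COOH]) = 3.000 + log(2/0.23)
pH = 3.000 + (+0.939) = 3.94

pH = 3.94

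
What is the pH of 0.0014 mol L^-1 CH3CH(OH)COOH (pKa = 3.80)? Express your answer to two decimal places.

CH3CH(OH)COOH ⇌ CH3CH(OH)COO- + H+
Ka = 10^(−3.80) = 1.58 × 10^-4
Let x = [H+] at equilibrium. Ka = x²/(0.0014 − x).
x is not negligible relative to C₀; solve x² + 0.000158·x − 2.21e-07 = 0.
x = (−Ka + √(Ka² + 4·Ka·C₀))/2 = 3.98 × 10^-4 M
pH = −log(3.98 × 10^-4) = 3.40

pH = 3.40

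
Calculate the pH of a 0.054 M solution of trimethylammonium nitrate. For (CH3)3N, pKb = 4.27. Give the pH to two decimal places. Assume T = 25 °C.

pH = 5.50

(CH3)3NH+ is the conjugate acid of the weak base (CH3)3N.
Kb = 10^(−4.27) = 5.37 × 10^-5
Ka = Kw/Kb = 1.0×10^-14 / 5.37 × 10^-5 = 1.86 × 10^-10
Ka = x²/(0.054 − x) = 1.86 × 10^-10
Since Ka ≪ C₀, x ≈ √(Ka·C₀) = 3.17 × 10^-6 M.
Check: 0.0059% ionized — well under 5%, approximation valid.
pH = −log[H+] = −log(3.17 × 10^-6) = 5.50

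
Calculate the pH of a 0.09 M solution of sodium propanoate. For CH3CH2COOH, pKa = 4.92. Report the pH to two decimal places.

pH = 8.94

CH3CH2COO- is the conjugate base of the weak acid CH3CH2COOH.
Ka = 10^(−4.92) = 1.20 × 10^-5
Kb = Kw/Ka = 1.0×10^-14 / 1.20 × 10^-5 = 8.33 × 10^-10
Let x = [OH-] at equilibrium. Kb = x²/(0.09 − x).
Since Kb ≪ C₀, x ≈ √(Kb·C₀) = 8.66 × 10^-6 M.
(x/C₀ = 0.0096% < 5%, so the approximation holds.)
pOH = −log(8.66 × 10^-6) = 5.06; pH = 14.00 − 5.06 = 8.94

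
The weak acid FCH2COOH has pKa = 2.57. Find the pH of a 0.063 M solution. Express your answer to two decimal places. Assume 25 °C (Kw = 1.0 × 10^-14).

pH = 1.93

FCH2COOH ⇌ FCH2COO- + H+
Ka = 10^(−2.57) = 2.69 × 10^-3
From the ICE table, Ka = x²/(0.063 − x) = 2.69 × 10^-3.
The 5% rule fails; solving x² + Ka·x − Ka·C₀ = 0 exactly:
x = (−Ka + √(Ka² + 4·Ka·C₀))/2 = 1.17 × 10^-2 M
pH = −log(1.17 × 10^-2) = 1.93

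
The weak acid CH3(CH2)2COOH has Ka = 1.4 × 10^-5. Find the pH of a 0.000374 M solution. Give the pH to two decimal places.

pH = 4.18

CH3(CH2)2COOH ⇌ CH3(CH2)2COO- + H+
From the ICE table, Ka = [H+]²/(0.000374 − [H+]) = 1.4 × 10^-5.
Here C₀/Ka ≈ 26.7, so the small-[H+] approximation fails. Use the quadratic:
[H+] = (−Ka + √(Ka² + 4·Ka·C₀))/2 = 6.57 × 10^-5 M
pH = −log(6.57 × 10^-5) = 4.18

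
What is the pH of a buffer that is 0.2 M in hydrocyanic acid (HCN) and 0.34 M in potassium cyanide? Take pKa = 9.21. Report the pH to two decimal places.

pH = 9.44

Henderson–Hasselbalch: pH = pKa + log([CN-]/[HCN]) = 9.21 + log(0.34/0.2)
pH = 9.21 + (+0.230) = 9.44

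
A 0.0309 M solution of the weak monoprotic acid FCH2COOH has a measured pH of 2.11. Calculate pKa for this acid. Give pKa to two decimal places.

[H+] = 10^(-2.11) = 7.76 × 10^-3 M
At equilibrium [HA] = 0.0309 − 7.76 × 10^-3 = 2.31 × 10^-2 M
Ka = [H+][A-]/[HA] = (7.76 × 10^-3)² / 2.31 × 10^-2 = 2.61 × 10^-3
pKa = -log(2.61 × 10^-3) = 2.58

pKa = 2.58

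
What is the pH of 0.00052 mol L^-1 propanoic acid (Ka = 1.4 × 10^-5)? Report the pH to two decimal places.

pH = 4.10

CH3CH2COOH ⇌ CH3CH2COO- + H+
Ka = [H+]²/(0.00052 − [H+]) = 1.4 × 10^-5
Here C₀/Ka ≈ 37.1, so the small-[H+] approximation fails. Use the quadratic:
[H+] = [−1.4e-05 + √(1.4e-05² + 2.91e-08)]/2 = 7.86 × 10^-5 M
pH = −log[H+] = −log(7.86 × 10^-5) = 4.10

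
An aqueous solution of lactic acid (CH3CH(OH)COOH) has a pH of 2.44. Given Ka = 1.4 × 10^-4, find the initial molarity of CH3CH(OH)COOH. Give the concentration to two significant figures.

C₀ = 9.8 × 10^-2 M

[H+] = 10^(-2.44) = 3.63 × 10^-3 M = x
Ka = x²/(C₀ − x) ⇒ C₀ = x + x²/Ka
C₀ = 3.63 × 10^-3 + (3.63 × 10^-3)²/(1.4 × 10^-4) = 9.78 × 10^-2 M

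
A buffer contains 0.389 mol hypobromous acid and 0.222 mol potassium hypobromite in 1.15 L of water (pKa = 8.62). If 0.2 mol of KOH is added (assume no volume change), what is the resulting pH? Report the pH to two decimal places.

After neutralization: n(HOBr) = 0.189 mol, n(OBr-) = 0.422 mol.
pH = pKa + log([A⁻]/[HA]) = 8.62 + log(0.422/0.189) = 8.62 +0.349

pH = 8.97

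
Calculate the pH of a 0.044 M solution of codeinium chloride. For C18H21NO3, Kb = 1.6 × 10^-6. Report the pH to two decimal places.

pH = 4.78

C18H22NO3+ is the conjugate acid of the weak base C18H21NO3.
Ka = Kw/Kb = 1.0×10^-14 / 1.6 × 10^-6 = 6.25 × 10^-9
From the ICE table, Ka = [H+]²/(0.044 − [H+]) = 6.25 × 10^-9.
Assume [H+] ≪ 0.044: [H+] ≈ √(6.25 × 10^-9 × 0.044) = 1.66 × 10^-5 M
([H+]/C₀ = 0.038% < 5%, so the approximation holds.)
pH = −log(1.66 × 10^-5) = 4.78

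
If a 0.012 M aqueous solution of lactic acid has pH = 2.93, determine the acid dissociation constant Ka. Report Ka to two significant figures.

Ka = 1.3 × 10^-4

[H+] = 10^(-2.93) = 1.17 × 10^-3 M
At equilibrium [HA] = 0.012 − 1.17 × 10^-3 = 1.08 × 10^-2 M
Ka = [H+][A-]/[HA] = (1.17 × 10^-3)² / 1.08 × 10^-2 = 1.3 × 10^-4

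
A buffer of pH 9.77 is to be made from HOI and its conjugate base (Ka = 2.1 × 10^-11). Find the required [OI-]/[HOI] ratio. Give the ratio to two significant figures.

pKa = -log(2.1 × 10^-11) = 10.678
pH = pKa + log(r) ⇒ log(r) = 9.77 − 10.678 = -0.908
r = [OI-]/[HOI] = 10^(-0.908) = 0.124

ratio = 0.12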